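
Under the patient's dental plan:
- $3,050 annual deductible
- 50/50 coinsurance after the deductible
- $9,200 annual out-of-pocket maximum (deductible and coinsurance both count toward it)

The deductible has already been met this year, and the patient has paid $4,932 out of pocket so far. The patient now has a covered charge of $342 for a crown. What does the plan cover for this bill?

$171

The deductible is already satisfied, so the full bill goes to coinsurance.
Patient's 50% share of $342 is $171.
Cumulative spending $4,932 + $171 = $5,103 stays under the $9,200 maximum.
The plan picks up $342 − $171 = $171.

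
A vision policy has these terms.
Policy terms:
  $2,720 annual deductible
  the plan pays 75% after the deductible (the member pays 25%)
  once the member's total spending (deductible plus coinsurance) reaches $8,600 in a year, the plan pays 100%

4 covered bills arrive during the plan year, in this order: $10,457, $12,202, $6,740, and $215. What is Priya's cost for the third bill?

$895.25

Bill 1, $10,457: $2,720 to deductible, leaving $7,737; member's 25% is $1,934.25. Member pays $4,654.25; OOP now $4,654.25.
Bill 2, $12,202: deductible met; 25% of $12,202 = $3,050.50. Cost to member: $3,050.50. OOP to date $7,704.75.
Bill 3, $6,740: deductible met; 25% of $6,740 = $1,685. Adding that to $7,704.75 gives $9,389.75, past the $8,600 cap; member pays only $8,600 − $7,704.75 = $895.25.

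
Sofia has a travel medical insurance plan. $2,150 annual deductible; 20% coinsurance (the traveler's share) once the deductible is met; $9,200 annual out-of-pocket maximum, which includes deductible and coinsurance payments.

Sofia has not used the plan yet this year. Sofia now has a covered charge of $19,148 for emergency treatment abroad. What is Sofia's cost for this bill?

The full $2,150 deductible is still open; $2,150 of this bill applies to it.
That leaves $19,148 − $2,150 = $16,998 for coinsurance.
20% of $16,998 = $3,399.60 falls to the traveler.
That puts the traveler's cost at $2,150 + $3,399.60 = $5,549.60 before any cap.
Total out-of-pocket so far would be $0 + $5,549.60 = $5,549.60, below the $9,200 cap — no reduction.

$5,549.60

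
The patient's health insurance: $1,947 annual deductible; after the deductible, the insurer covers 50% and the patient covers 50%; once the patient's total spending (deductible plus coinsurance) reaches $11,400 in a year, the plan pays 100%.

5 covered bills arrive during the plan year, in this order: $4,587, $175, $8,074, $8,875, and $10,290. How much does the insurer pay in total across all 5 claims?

$20,601

Claim 1 ($4,587): $1,947 finishes the deductible; $2,640 goes to coinsurance; 50% of $2,640 = $1,320. Cost to patient: $3,267. OOP to date $3,267. Insurer: $4,587 − $3,267 = $1,320.
Claim 2 ($175): 50% coinsurance on $175 = $87.50. Patient pays $87.50; OOP now $3,354.50. Insurer: $175 − $87.50 = $87.50.
Claim 3 ($8,074): 50% coinsurance on $8,074 = $4,037. Patient owes $4,037 (running OOP $7,391.50). Insurer: $8,074 − $4,037 = $4,037.
Claim 4 ($8,875): deductible already satisfied, so patient's share is 50% × $8,875 = $4,437.50. OOP would hit $11,829 > $11,400, so the cap limits the patient to $11,400 − $7,391.50 = $4,008.50. Insurer: $8,875 − $4,008.50 = $4,866.50.
Claim 5 ($10,290): deductible met; 50% of $10,290 = $5,145. Adding that to $11,400 gives $16,545, past the $11,400 cap; patient pays only $11,400 − $11,400 = $0. Insurer: $10,290 − $0 = $10,290.
Insurer total: $1,320 + $87.50 + $4,037 + $4,866.50 + $10,290 = $20,601.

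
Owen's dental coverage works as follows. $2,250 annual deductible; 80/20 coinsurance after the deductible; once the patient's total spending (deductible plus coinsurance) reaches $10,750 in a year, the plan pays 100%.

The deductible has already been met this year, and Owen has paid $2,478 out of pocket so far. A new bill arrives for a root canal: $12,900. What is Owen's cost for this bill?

With the deductible met, the entire $12,900 is subject to coinsurance.
Coinsurance: $12,900 × 20% = $2,580.
Total out-of-pocket so far would be $2,478 + $2,580 = $5,058, below the $10,750 cap — no reduction.

$2,580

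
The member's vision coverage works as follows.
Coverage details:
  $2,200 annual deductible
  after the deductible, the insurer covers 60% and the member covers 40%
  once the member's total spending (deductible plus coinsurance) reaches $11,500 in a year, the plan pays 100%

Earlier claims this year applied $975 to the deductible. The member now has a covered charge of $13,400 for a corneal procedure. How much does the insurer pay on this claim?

$7,305

Deductible still to meet: $2,200 − $975 = $1,225.
That leaves $13,400 − $1,225 = $12,175 for coinsurance.
Coinsurance: $12,175 × 40% = $4,870.
Member responsibility before any cap: $1,225 + $4,870 = $6,095.
Total out-of-pocket so far would be $975 + $6,095 = $7,070, below the $11,500 cap — no reduction.
The insurer covers the remainder: $13,400 − $6,095 = $7,305.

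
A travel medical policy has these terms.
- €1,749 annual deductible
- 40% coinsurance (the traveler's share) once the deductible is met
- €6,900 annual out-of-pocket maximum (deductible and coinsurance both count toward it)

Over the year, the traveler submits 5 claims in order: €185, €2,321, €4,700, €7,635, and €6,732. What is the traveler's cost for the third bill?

€1,880

Claim 1 — €185: entire amount goes to the deductible. Traveler pays €185; OOP now €185.
Claim 2 — €2,321: deductible takes €1,564, €757 remains; 40% of €757 = €302.80. Traveler owes €1,866.80 (running OOP €2,051.80).
Claim 3 — €4,700: 40% coinsurance on €4,700 = €1,880. Traveler owes €1,880 (running OOP €3,931.80).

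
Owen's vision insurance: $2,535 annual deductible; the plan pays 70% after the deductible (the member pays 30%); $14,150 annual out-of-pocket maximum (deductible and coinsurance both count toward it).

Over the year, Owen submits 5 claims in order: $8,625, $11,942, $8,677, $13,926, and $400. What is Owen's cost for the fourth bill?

Claim 1 ($8,625): $2,535 to deductible, leaving $6,090; 30% of $6,090 = $1,827. Cost to member: $4,362. OOP to date $4,362.
Claim 2 ($11,942): deductible met; 30% of $11,942 = $3,582.60. Member owes $3,582.60 (running OOP $7,944.60).
Claim 3 ($8,677): 30% coinsurance on $8,677 = $2,603.10. Member pays $2,603.10; OOP now $10,547.70.
Claim 4 ($13,926): deductible already satisfied, so member's share is 30% × $13,926 = $4,177.80. OOP would hit $14,725.50 > $14,150, so the cap limits the member to $14,150 − $10,547.70 = $3,602.30.

$3,602.30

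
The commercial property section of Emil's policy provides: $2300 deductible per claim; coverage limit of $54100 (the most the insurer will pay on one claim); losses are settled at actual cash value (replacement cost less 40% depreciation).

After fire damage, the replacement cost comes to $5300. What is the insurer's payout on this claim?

At 40% depreciation, ACV = $5300 − $2120 = $3180.
After the deductible, $3180 − $2300 = $880 remains.
That's under the $54100 cap, so the insurer reimburses the full $880.

$880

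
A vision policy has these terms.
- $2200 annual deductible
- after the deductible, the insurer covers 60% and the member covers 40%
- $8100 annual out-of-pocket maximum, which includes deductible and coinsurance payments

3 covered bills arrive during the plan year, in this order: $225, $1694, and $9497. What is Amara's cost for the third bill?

$3967.40

Claim 1 ($225): fully absorbed by the deductible. Cost to member: $225. OOP to date $225.
Claim 2 ($1694): entire amount goes to the deductible. Member pays $1694; OOP now $1919.
Claim 3 ($9497): $281 finishes the deductible; $9216 goes to coinsurance; member's 40% is $3686.40. Member owes $3967.40 (running OOP $5886.40).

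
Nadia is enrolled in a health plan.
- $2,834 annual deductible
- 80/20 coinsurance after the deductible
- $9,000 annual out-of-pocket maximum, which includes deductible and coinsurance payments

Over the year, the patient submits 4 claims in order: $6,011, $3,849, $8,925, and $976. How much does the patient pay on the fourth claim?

#1 ($6,011): $2,834 to deductible, leaving $3,177; 20% of $3,177 = $635.40. Patient owes $3,469.40 (running OOP $3,469.40).
#2 ($3,849): deductible already satisfied, so patient's share is 20% × $3,849 = $769.80. Patient pays $769.80; OOP now $4,239.20.
#3 ($8,925): deductible already satisfied, so patient's share is 20% × $8,925 = $1,785. Cost to patient: $1,785. OOP to date $6,024.20.
#4 ($976): deductible already satisfied, so patient's share is 20% × $976 = $195.20. Patient owes $195.20 (running OOP $6,219.40).

$195.20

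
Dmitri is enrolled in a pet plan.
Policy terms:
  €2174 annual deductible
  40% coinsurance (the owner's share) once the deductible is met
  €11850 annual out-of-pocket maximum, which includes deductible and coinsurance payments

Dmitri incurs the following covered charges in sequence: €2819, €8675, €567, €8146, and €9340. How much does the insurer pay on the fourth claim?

€4887.60

Claim 1 — €2819: €2174 finishes the deductible; €645 goes to coinsurance; coinsurance €645 × 40% = €258. Owner pays €2432; OOP now €2432. Insurer: €2819 − €2432 = €387.
Claim 2 — €8675: deductible already satisfied, so owner's share is 40% × €8675 = €3470. Cost to owner: €3470. OOP to date €5902. Insurer: €8675 − €3470 = €5205.
Claim 3 — €567: deductible already satisfied, so owner's share is 40% × €567 = €226.80. Cost to owner: €226.80. OOP to date €6128.80. Plan pays €567 − €226.80 = €340.20.
Claim 4 — €8146: 40% coinsurance on €8146 = €3258.40. Owner pays €3258.40; OOP now €9387.20. Insurer: €8146 − €3258.40 = €4887.60.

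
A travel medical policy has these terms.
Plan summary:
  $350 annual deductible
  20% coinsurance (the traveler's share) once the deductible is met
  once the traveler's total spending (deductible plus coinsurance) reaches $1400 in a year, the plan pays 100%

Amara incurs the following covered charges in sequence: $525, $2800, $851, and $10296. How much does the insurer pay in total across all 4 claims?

Claim 1 ($525): $350 finishes the deductible; $175 goes to coinsurance; coinsurance $175 × 20% = $35. Cost to traveler: $385. OOP to date $385. Plan pays $525 − $385 = $140.
Claim 2 ($2800): 20% coinsurance on $2800 = $560. Traveler pays $560; OOP now $945. Insurer: $2800 − $560 = $2240.
Claim 3 ($851): deductible already satisfied, so traveler's share is 20% × $851 = $170.20. Traveler pays $170.20; OOP now $1115.20. Plan pays $851 − $170.20 = $680.80.
Claim 4 ($10296): deductible met; 20% of $10296 = $2059.20. Adding that to $1115.20 gives $3174.40, past the $1400 cap; traveler pays only $1400 − $1115.20 = $284.80. Insurer: $10296 − $284.80 = $10011.20.
Insurer total: $140 + $2240 + $680.80 + $10011.20 = $13072.

$13072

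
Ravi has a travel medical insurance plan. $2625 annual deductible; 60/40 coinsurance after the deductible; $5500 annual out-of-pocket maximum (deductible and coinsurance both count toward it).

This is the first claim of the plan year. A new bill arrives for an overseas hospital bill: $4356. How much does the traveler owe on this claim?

Deductible not yet touched, so the first $2625 of the bill goes to the deductible.
That leaves $4356 − $2625 = $1731 for coinsurance.
Traveler's 40% share of $1731 is $692.40.
Traveler responsibility before any cap: $2625 + $692.40 = $3317.40.
Cumulative spending $0 + $3317.40 = $3317.40 stays under the $5500 maximum.

$3317.40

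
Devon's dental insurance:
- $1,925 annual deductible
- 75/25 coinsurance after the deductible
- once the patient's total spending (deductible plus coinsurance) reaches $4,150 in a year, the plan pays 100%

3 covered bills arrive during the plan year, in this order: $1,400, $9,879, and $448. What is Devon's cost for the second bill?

$2,750

Claim 1 ($1,400): all of it applies to the deductible. Cost to patient: $1,400. OOP to date $1,400.
Claim 2 ($9,879): $525 finishes the deductible; $9,354 goes to coinsurance; patient's 25% is $2,338.50. Claim cost before the cap: $525 + $2,338.50 = $2,863.50. That would push OOP to $4,263.50, over the $4,150 cap, so patient pays $4,150 − $1,400 = $2,750.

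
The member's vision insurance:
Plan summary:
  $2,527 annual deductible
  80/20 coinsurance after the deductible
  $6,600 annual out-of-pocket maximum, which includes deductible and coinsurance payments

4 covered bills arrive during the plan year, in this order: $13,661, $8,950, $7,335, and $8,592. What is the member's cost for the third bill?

#1 ($13,661): $2,527 to deductible, leaving $11,134; coinsurance $11,134 × 20% = $2,226.80. Member owes $4,753.80 (running OOP $4,753.80).
#2 ($8,950): deductible already satisfied, so member's share is 20% × $8,950 = $1,790. Member owes $1,790 (running OOP $6,543.80).
#3 ($7,335): deductible already satisfied, so member's share is 20% × $7,335 = $1,467. That would push OOP to $8,010.80, over the $6,600 cap, so member pays $6,600 − $6,543.80 = $56.20.

$56.20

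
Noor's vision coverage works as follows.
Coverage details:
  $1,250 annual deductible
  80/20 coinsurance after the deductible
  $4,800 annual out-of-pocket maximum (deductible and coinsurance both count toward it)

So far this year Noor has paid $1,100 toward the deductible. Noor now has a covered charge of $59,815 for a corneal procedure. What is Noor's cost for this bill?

$3,700

Deductible still to meet: $1,250 − $1,100 = $150.
The remaining $59,665 (= $59,815 − $150) moves to coinsurance.
Coinsurance: $59,665 × 20% = $11,933.
That puts the member's cost at $150 + $11,933 = $12,083 before any cap.
Adding $12,083 to the $1,100 already spent would give $13,183, which exceeds the $4,800 cap; the member pays just $4,800 − $1,100 = $3,700.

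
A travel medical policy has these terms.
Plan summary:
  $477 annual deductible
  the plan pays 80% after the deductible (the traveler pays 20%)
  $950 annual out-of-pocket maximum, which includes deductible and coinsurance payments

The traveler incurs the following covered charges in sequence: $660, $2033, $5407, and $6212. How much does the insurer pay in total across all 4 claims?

$13362

Bill 1, $660: deductible takes $477, $183 remains; coinsurance $183 × 20% = $36.60. Cost to traveler: $513.60. OOP to date $513.60. Insurer: $660 − $513.60 = $146.40.
Bill 2, $2033: 20% coinsurance on $2033 = $406.60. Traveler pays $406.60; OOP now $920.20. Insurer: $2033 − $406.60 = $1626.40.
Bill 3, $5407: 20% coinsurance on $5407 = $1081.40. Adding that to $920.20 gives $2001.60, past the $950 cap; traveler pays only $950 − $920.20 = $29.80. Insurer: $5407 − $29.80 = $5377.20.
Bill 4, $6212: deductible already satisfied, so traveler's share is 20% × $6212 = $1242.40. That would push OOP to $2192.40, over the $950 cap, so traveler pays $950 − $950 = $0. Insurer: $6212 − $0 = $6212.
Insurer total: $146.40 + $1626.40 + $5377.20 + $6212 = $13362.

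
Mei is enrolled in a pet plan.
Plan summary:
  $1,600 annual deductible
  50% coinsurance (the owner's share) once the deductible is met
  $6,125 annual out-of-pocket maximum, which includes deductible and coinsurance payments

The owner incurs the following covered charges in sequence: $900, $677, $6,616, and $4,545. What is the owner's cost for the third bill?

$3,319.50

#1 ($900): fully absorbed by the deductible. Cost to owner: $900. OOP to date $900.
#2 ($677): all of it applies to the deductible. Owner owes $677 (running OOP $1,577).
#3 ($6,616): deductible takes $23, $6,593 remains; owner's 50% is $3,296.50. Cost to owner: $3,319.50. OOP to date $4,896.50.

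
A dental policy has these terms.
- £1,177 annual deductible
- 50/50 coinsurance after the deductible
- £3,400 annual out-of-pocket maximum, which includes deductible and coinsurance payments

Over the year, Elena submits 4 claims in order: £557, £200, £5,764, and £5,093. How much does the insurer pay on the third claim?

Claim 1 (£557): entire amount goes to the deductible. Cost to patient: £557. OOP to date £557. Insurer: £557 − £557 = £0.
Claim 2 (£200): fully absorbed by the deductible. Patient pays £200; OOP now £757. Insurer: £200 − £200 = £0.
Claim 3 (£5,764): deductible takes £420, £5,344 remains; coinsurance £5,344 × 50% = £2,672. Deductible plus coinsurance: £420 + £2,672 = £3,092. That would push OOP to £3,849, over the £3,400 cap, so patient pays £3,400 − £757 = £2,643. Plan pays £5,764 − £2,643 = £3,121.

£3,121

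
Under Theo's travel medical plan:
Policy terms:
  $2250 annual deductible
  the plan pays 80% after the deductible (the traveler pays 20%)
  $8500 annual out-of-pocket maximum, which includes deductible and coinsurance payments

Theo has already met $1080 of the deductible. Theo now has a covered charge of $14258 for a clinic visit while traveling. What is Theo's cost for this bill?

$1080 of the $2250 deductible is already met, leaving $1170.
After the $1170 deductible portion, $14258 − $1170 = $13088 is subject to coinsurance.
20% of $13088 = $2617.60 falls to the traveler.
That puts the traveler's cost at $1170 + $2617.60 = $3787.60 before any cap.
Total out-of-pocket so far would be $1080 + $3787.60 = $4867.60, below the $8500 cap — no reduction.

$3787.60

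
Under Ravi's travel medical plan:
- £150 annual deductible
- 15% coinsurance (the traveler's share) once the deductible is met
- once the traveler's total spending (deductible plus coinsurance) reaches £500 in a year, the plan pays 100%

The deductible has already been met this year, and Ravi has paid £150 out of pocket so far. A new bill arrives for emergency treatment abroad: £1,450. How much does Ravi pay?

With the deductible met, the entire £1,450 is subject to coinsurance.
15% of £1,450 = £217.50 falls to the traveler.
Cumulative spending £150 + £217.50 = £367.50 stays under the £500 maximum.

£217.50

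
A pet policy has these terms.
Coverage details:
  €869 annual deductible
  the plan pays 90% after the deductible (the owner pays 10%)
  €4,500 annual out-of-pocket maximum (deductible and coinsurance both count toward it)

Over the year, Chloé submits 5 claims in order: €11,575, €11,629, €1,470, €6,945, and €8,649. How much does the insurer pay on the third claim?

#1 (€11,575): deductible takes €869, €10,706 remains; coinsurance €10,706 × 10% = €1,070.60. Cost to owner: €1,939.60. OOP to date €1,939.60. Plan pays €11,575 − €1,939.60 = €9,635.40.
#2 (€11,629): deductible already satisfied, so owner's share is 10% × €11,629 = €1,162.90. Owner pays €1,162.90; OOP now €3,102.50. Insurer: €11,629 − €1,162.90 = €10,466.10.
#3 (€1,470): deductible met; 10% of €1,470 = €147. Owner owes €147 (running OOP €3,249.50). Plan pays €1,470 − €147 = €1,323.

€1,323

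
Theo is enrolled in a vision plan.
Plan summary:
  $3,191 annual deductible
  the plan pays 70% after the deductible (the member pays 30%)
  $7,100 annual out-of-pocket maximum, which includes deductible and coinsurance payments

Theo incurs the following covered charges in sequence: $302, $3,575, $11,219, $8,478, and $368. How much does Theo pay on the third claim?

$3,365.70

Bill 1, $302: entire amount goes to the deductible. Cost to member: $302. OOP to date $302.
Bill 2, $3,575: $2,889 to deductible, leaving $686; coinsurance $686 × 30% = $205.80. Member owes $3,094.80 (running OOP $3,396.80).
Bill 3, $11,219: deductible met; 30% of $11,219 = $3,365.70. Member owes $3,365.70 (running OOP $6,762.50).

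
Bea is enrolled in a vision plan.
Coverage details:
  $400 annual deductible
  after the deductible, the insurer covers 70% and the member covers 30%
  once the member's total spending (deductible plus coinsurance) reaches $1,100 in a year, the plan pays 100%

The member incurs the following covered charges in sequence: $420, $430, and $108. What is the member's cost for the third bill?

$32.40

#1 ($420): deductible takes $400, $20 remains; member's 30% is $6. Cost to member: $406. OOP to date $406.
#2 ($430): deductible met; 30% of $430 = $129. Member owes $129 (running OOP $535).
#3 ($108): deductible already satisfied, so member's share is 30% × $108 = $32.40. Cost to member: $32.40. OOP to date $567.40.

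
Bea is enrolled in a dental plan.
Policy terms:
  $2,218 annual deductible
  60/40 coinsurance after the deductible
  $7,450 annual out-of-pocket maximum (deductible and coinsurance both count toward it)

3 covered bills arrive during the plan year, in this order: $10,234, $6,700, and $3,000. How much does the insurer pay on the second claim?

Claim 1 — $10,234: $2,218 finishes the deductible; $8,016 goes to coinsurance; coinsurance $8,016 × 40% = $3,206.40. Patient pays $5,424.40; OOP now $5,424.40. Insurer: $10,234 − $5,424.40 = $4,809.60.
Claim 2 — $6,700: deductible met; 40% of $6,700 = $2,680. Adding that to $5,424.40 gives $8,104.40, past the $7,450 cap; patient pays only $7,450 − $5,424.40 = $2,025.60. Plan pays $6,700 − $2,025.60 = $4,674.40.

$4,674.40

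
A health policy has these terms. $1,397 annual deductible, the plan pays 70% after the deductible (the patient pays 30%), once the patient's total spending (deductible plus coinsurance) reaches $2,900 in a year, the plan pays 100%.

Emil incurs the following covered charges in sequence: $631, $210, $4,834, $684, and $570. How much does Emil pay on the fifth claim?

#1 ($631): all of it applies to the deductible. Patient pays $631; OOP now $631.
#2 ($210): all of it applies to the deductible. Patient owes $210 (running OOP $841).
#3 ($4,834): $556 finishes the deductible; $4,278 goes to coinsurance; coinsurance $4,278 × 30% = $1,283.40. Cost to patient: $1,839.40. OOP to date $2,680.40.
#4 ($684): 30% coinsurance on $684 = $205.20. Patient owes $205.20 (running OOP $2,885.60).
#5 ($570): 30% coinsurance on $570 = $171. Adding that to $2,885.60 gives $3,056.60, past the $2,900 cap; patient pays only $2,900 − $2,885.60 = $14.40.

$14.40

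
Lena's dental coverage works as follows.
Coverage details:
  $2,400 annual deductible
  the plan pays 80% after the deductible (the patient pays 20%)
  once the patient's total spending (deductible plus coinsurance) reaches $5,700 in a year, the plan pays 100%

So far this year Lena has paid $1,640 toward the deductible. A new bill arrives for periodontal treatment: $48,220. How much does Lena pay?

Remaining deductible: $2,400 − $1,640 = $760.
That leaves $48,220 − $760 = $47,460 for coinsurance.
Patient's 20% share of $47,460 is $9,492.
So the patient owes $760 + $9,492 = $10,252 before any cap.
Year-to-date out-of-pocket would reach $1,640 + $10,252 = $11,892, above the $5,700 maximum, so the patient pays only $5,700 − $1,640 = $4,060.

$4,060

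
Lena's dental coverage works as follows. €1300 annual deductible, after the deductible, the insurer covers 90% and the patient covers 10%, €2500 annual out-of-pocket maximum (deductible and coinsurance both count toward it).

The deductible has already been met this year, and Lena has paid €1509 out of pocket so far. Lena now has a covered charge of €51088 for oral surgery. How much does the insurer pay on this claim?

€50097

The deductible is already satisfied, so the full bill goes to coinsurance.
Coinsurance: €51088 × 10% = €5108.80.
Adding €5108.80 to the €1509 already spent would give €6617.80, which exceeds the €2500 cap; the patient pays just €2500 − €1509 = €991.
The plan picks up €51088 − €991 = €50097.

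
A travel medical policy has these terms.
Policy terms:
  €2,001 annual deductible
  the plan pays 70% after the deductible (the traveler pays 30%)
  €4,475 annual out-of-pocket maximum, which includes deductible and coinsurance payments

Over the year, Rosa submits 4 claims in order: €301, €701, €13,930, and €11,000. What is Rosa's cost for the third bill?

€3,473

Claim 1 — €301: fully absorbed by the deductible. Traveler pays €301; OOP now €301.
Claim 2 — €701: all of it applies to the deductible. Cost to traveler: €701. OOP to date €1,002.
Claim 3 — €13,930: €999 to deductible, leaving €12,931; coinsurance €12,931 × 30% = €3,879.30. Together that's €999 + €3,879.30 = €4,878.30. That would push OOP to €5,880.30, over the €4,475 cap, so traveler pays €4,475 − €1,002 = €3,473.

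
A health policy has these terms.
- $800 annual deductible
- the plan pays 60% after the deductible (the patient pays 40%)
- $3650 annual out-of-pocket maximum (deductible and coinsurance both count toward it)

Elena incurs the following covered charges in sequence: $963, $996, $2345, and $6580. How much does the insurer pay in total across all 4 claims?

$7234

Claim 1 — $963: deductible takes $800, $163 remains; coinsurance $163 × 40% = $65.20. Patient owes $865.20 (running OOP $865.20). Insurer: $963 − $865.20 = $97.80.
Claim 2 — $996: deductible already satisfied, so patient's share is 40% × $996 = $398.40. Cost to patient: $398.40. OOP to date $1263.60. Plan pays $996 − $398.40 = $597.60.
Claim 3 — $2345: deductible met; 40% of $2345 = $938. Patient owes $938 (running OOP $2201.60). Plan pays $2345 − $938 = $1407.
Claim 4 — $6580: 40% coinsurance on $6580 = $2632. That would push OOP to $4833.60, over the $3650 cap, so patient pays $3650 − $2201.60 = $1448.40. Insurer: $6580 − $1448.40 = $5131.60.
Insurer total = bills − patient's total = $10884 − $3650 = $7234.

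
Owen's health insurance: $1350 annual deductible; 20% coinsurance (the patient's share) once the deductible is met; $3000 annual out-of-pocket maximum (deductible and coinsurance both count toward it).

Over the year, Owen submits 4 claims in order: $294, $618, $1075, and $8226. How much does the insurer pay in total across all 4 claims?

Bill 1, $294: all of it applies to the deductible. Cost to patient: $294. OOP to date $294. Insurer: $294 − $294 = $0.
Bill 2, $618: all of it applies to the deductible. Patient owes $618 (running OOP $912). Plan pays $618 − $618 = $0.
Bill 3, $1075: deductible takes $438, $637 remains; patient's 20% is $127.40. Cost to patient: $565.40. OOP to date $1477.40. Insurer: $1075 − $565.40 = $509.60.
Bill 4, $8226: 20% coinsurance on $8226 = $1645.20. OOP would hit $3122.60 > $3000, so the cap limits the patient to $3000 − $1477.40 = $1522.60. Plan pays $8226 − $1522.60 = $6703.40.
Insurer total = bills − patient's total = $10213 − $3000 = $7213.

$7213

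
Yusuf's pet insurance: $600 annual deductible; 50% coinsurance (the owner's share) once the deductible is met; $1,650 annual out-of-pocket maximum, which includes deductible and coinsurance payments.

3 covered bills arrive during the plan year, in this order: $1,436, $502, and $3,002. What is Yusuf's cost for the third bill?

$381

Claim 1 ($1,436): deductible takes $600, $836 remains; coinsurance $836 × 50% = $418. Owner owes $1,018 (running OOP $1,018).
Claim 2 ($502): deductible met; 50% of $502 = $251. Owner owes $251 (running OOP $1,269).
Claim 3 ($3,002): deductible already satisfied, so owner's share is 50% × $3,002 = $1,501. Adding that to $1,269 gives $2,770, past the $1,650 cap; owner pays only $1,650 − $1,269 = $381.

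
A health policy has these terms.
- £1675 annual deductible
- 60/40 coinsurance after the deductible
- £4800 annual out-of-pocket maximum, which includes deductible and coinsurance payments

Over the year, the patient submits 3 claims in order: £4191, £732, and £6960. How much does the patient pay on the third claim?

#1 (£4191): £1675 finishes the deductible; £2516 goes to coinsurance; patient's 40% is £1006.40. Patient owes £2681.40 (running OOP £2681.40).
#2 (£732): 40% coinsurance on £732 = £292.80. Cost to patient: £292.80. OOP to date £2974.20.
#3 (£6960): 40% coinsurance on £6960 = £2784. That would push OOP to £5758.20, over the £4800 cap, so patient pays £4800 − £2974.20 = £1825.80.

£1825.80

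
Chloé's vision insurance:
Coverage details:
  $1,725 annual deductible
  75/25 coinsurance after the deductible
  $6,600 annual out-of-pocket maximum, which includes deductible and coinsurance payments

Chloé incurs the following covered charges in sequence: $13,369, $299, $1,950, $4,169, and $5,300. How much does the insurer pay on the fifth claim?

$4,940.50

Claim 1 ($13,369): $1,725 to deductible, leaving $11,644; member's 25% is $2,911. Cost to member: $4,636. OOP to date $4,636. Insurer: $13,369 − $4,636 = $8,733.
Claim 2 ($299): deductible already satisfied, so member's share is 25% × $299 = $74.75. Cost to member: $74.75. OOP to date $4,710.75. Insurer: $299 − $74.75 = $224.25.
Claim 3 ($1,950): deductible already satisfied, so member's share is 25% × $1,950 = $487.50. Member owes $487.50 (running OOP $5,198.25). Plan pays $1,950 − $487.50 = $1,462.50.
Claim 4 ($4,169): deductible met; 25% of $4,169 = $1,042.25. Member owes $1,042.25 (running OOP $6,240.50). Plan pays $4,169 − $1,042.25 = $3,126.75.
Claim 5 ($5,300): deductible already satisfied, so member's share is 25% × $5,300 = $1,325. OOP would hit $7,565.50 > $6,600, so the cap limits the member to $6,600 − $6,240.50 = $359.50. Insurer: $5,300 − $359.50 = $4,940.50.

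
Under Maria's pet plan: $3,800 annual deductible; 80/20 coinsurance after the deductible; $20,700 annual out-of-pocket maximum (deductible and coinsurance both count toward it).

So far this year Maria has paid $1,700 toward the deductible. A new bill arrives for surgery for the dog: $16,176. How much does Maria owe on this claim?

$4,915.20

Deductible still to meet: $3,800 − $1,700 = $2,100.
That leaves $16,176 − $2,100 = $14,076 for coinsurance.
Owner's 20% share of $14,076 is $2,815.20.
That puts the owner's cost at $2,100 + $2,815.20 = $4,915.20 before any cap.
Total out-of-pocket so far would be $1,700 + $4,915.20 = $6,615.20, below the $20,700 cap — no reduction.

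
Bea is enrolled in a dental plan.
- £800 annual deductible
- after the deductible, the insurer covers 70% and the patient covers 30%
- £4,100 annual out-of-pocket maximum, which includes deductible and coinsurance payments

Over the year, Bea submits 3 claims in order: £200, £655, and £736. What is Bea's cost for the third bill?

£220.80

Bill 1, £200: entire amount goes to the deductible. Patient pays £200; OOP now £200.
Bill 2, £655: £600 to deductible, leaving £55; patient's 30% is £16.50. Patient owes £616.50 (running OOP £816.50).
Bill 3, £736: deductible met; 30% of £736 = £220.80. Cost to patient: £220.80. OOP to date £1,037.30.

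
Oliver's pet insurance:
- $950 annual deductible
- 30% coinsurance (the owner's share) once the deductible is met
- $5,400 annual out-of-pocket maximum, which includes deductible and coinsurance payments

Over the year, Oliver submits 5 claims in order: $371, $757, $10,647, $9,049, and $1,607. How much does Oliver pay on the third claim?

$3,194.10

Bill 1, $371: fully absorbed by the deductible. Cost to owner: $371. OOP to date $371.
Bill 2, $757: $579 finishes the deductible; $178 goes to coinsurance; coinsurance $178 × 30% = $53.40. Cost to owner: $632.40. OOP to date $1,003.40.
Bill 3, $10,647: 30% coinsurance on $10,647 = $3,194.10. Owner owes $3,194.10 (running OOP $4,197.50).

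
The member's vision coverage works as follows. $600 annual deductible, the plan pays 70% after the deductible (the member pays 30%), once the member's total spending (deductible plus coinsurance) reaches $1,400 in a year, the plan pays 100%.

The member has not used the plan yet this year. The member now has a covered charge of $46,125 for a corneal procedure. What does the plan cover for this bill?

Deductible not yet touched, so the first $600 of the bill goes to the deductible.
After the $600 deductible portion, $46,125 − $600 = $45,525 is subject to coinsurance.
Coinsurance: $45,525 × 30% = $13,657.50.
So the member owes $600 + $13,657.50 = $14,257.50 before any cap.
That would bring total out-of-pocket to $14,257.50, past the $1,400 cap. The member is capped at $1,400 − $0 = $1,400 on this claim.
The insurer covers the remainder: $46,125 − $1,400 = $44,725.

$44,725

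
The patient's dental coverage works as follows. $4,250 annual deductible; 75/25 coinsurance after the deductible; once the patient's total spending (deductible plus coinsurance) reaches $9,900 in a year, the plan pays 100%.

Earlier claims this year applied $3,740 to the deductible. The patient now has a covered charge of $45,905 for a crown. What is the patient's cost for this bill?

$6,160

Deductible still to meet: $4,250 − $3,740 = $510.
That leaves $45,905 − $510 = $45,395 for coinsurance.
25% of $45,395 = $11,348.75 falls to the patient.
Patient responsibility before any cap: $510 + $11,348.75 = $11,858.75.
That would bring total out-of-pocket to $15,598.75, past the $9,900 cap. The patient is capped at $9,900 − $3,740 = $6,160 on this claim.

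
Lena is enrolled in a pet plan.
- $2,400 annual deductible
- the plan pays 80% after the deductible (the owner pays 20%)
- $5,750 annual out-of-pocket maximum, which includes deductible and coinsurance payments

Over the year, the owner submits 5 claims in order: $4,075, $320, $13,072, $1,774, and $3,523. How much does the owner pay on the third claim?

#1 ($4,075): $2,400 finishes the deductible; $1,675 goes to coinsurance; owner's 20% is $335. Owner pays $2,735; OOP now $2,735.
#2 ($320): deductible already satisfied, so owner's share is 20% × $320 = $64. Cost to owner: $64. OOP to date $2,799.
#3 ($13,072): deductible already satisfied, so owner's share is 20% × $13,072 = $2,614.40. Owner owes $2,614.40 (running OOP $5,413.40).

$2,614.40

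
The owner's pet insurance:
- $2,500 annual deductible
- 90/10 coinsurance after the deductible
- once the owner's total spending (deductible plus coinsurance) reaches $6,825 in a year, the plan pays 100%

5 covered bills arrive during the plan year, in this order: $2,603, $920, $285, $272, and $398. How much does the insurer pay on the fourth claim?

Bill 1, $2,603: $2,500 finishes the deductible; $103 goes to coinsurance; 10% of $103 = $10.30. Owner pays $2,510.30; OOP now $2,510.30. Plan pays $2,603 − $2,510.30 = $92.70.
Bill 2, $920: 10% coinsurance on $920 = $92. Owner pays $92; OOP now $2,602.30. Insurer: $920 − $92 = $828.
Bill 3, $285: deductible already satisfied, so owner's share is 10% × $285 = $28.50. Owner owes $28.50 (running OOP $2,630.80). Insurer: $285 − $28.50 = $256.50.
Bill 4, $272: deductible met; 10% of $272 = $27.20. Owner owes $27.20 (running OOP $2,658). Insurer: $272 − $27.20 = $244.80.

$244.80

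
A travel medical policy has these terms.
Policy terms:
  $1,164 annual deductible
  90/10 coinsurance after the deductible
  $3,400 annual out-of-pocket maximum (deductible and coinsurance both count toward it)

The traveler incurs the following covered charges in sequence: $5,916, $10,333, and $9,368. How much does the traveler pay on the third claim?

$727.50

Claim 1 ($5,916): deductible takes $1,164, $4,752 remains; coinsurance $4,752 × 10% = $475.20. Traveler owes $1,639.20 (running OOP $1,639.20).
Claim 2 ($10,333): 10% coinsurance on $10,333 = $1,033.30. Traveler owes $1,033.30 (running OOP $2,672.50).
Claim 3 ($9,368): deductible met; 10% of $9,368 = $936.80. OOP would hit $3,609.30 > $3,400, so the cap limits the traveler to $3,400 − $2,672.50 = $727.50.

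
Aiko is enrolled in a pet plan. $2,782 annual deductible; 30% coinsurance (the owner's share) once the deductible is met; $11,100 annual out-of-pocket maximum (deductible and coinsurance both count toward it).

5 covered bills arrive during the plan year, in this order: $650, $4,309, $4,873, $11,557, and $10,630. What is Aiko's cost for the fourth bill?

$3,467.10

Claim 1 — $650: all of it applies to the deductible. Owner pays $650; OOP now $650.
Claim 2 — $4,309: $2,132 to deductible, leaving $2,177; 30% of $2,177 = $653.10. Cost to owner: $2,785.10. OOP to date $3,435.10.
Claim 3 — $4,873: deductible already satisfied, so owner's share is 30% × $4,873 = $1,461.90. Owner owes $1,461.90 (running OOP $4,897).
Claim 4 — $11,557: 30% coinsurance on $11,557 = $3,467.10. Owner owes $3,467.10 (running OOP $8,364.10).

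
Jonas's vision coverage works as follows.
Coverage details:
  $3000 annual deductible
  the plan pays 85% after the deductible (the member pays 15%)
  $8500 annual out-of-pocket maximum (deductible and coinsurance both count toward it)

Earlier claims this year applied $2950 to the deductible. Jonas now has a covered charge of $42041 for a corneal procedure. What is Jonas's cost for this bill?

Remaining deductible: $3000 − $2950 = $50.
After the $50 deductible portion, $42041 − $50 = $41991 is subject to coinsurance.
Coinsurance: $41991 × 15% = $6298.65.
That puts the member's cost at $50 + $6298.65 = $6348.65 before any cap.
That would bring total out-of-pocket to $9298.65, past the $8500 cap. The member is capped at $8500 − $2950 = $5550 on this claim.

$5550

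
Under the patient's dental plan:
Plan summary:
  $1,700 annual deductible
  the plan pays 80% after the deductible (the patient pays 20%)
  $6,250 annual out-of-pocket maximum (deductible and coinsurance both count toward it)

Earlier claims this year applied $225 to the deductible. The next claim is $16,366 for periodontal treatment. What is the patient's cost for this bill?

$4,453.20

Remaining deductible: $1,700 − $225 = $1,475.
The remaining $14,891 (= $16,366 − $1,475) moves to coinsurance.
20% of $14,891 = $2,978.20 falls to the patient.
Patient responsibility before any cap: $1,475 + $2,978.20 = $4,453.20.
Year-to-date out-of-pocket becomes $225 + $4,453.20 = $4,678.20, still under the $6,250 maximum, so no cap applies.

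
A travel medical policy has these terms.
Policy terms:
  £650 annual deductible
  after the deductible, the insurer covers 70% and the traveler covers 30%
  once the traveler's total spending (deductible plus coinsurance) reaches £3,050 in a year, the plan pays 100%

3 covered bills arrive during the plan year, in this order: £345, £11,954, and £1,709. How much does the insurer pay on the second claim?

Claim 1 (£345): entire amount goes to the deductible. Traveler owes £345 (running OOP £345). Plan pays £345 − £345 = £0.
Claim 2 (£11,954): deductible takes £305, £11,649 remains; traveler's 30% is £3,494.70. Together that's £305 + £3,494.70 = £3,799.70. That would push OOP to £4,144.70, over the £3,050 cap, so traveler pays £3,050 − £345 = £2,705. Plan pays £11,954 − £2,705 = £9,249.

£9,249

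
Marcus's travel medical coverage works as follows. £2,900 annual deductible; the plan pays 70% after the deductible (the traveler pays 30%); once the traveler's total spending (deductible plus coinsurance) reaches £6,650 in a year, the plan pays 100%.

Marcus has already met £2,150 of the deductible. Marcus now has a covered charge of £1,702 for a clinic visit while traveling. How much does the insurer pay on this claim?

£666.40

£2,150 of the £2,900 deductible is already met, leaving £750.
After the £750 deductible portion, £1,702 − £750 = £952 is subject to coinsurance.
Traveler's 30% share of £952 is £285.60.
Traveler responsibility before any cap: £750 + £285.60 = £1,035.60.
Total out-of-pocket so far would be £2,150 + £1,035.60 = £3,185.60, below the £6,650 cap — no reduction.
The plan picks up £1,702 − £1,035.60 = £666.40.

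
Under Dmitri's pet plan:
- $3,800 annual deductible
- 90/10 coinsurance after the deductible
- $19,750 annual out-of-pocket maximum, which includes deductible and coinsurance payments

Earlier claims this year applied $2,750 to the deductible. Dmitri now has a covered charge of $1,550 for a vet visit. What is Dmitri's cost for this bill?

Remaining deductible: $3,800 − $2,750 = $1,050.
The remaining $500 (= $1,550 − $1,050) moves to coinsurance.
10% of $500 = $50 falls to the owner.
Owner responsibility before any cap: $1,050 + $50 = $1,100.
Cumulative spending $2,750 + $1,100 = $3,850 stays under the $19,750 maximum.

$1,100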